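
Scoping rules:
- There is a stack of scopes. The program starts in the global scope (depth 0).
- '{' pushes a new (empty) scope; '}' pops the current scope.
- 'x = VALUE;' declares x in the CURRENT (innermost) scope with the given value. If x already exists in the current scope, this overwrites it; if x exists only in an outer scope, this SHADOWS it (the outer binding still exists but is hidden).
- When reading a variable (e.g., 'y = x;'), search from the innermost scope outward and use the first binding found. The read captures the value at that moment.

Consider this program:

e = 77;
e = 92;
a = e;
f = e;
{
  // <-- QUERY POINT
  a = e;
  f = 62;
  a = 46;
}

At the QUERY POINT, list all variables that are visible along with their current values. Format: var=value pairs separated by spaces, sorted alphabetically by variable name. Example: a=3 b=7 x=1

Answer: a=92 e=92 f=92

Derivation:
Step 1: declare e=77 at depth 0
Step 2: declare e=92 at depth 0
Step 3: declare a=(read e)=92 at depth 0
Step 4: declare f=(read e)=92 at depth 0
Step 5: enter scope (depth=1)
Visible at query point: a=92 e=92 f=92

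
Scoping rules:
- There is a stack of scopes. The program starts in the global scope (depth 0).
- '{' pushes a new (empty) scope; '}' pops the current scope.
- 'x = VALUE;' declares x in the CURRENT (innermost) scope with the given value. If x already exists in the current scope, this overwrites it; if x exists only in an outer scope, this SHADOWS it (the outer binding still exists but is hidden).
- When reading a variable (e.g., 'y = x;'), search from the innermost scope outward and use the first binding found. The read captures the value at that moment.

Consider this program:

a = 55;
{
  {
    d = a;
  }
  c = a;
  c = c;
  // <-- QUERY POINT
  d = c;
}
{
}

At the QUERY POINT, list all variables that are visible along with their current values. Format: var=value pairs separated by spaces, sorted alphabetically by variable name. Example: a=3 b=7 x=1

Answer: a=55 c=55

Derivation:
Step 1: declare a=55 at depth 0
Step 2: enter scope (depth=1)
Step 3: enter scope (depth=2)
Step 4: declare d=(read a)=55 at depth 2
Step 5: exit scope (depth=1)
Step 6: declare c=(read a)=55 at depth 1
Step 7: declare c=(read c)=55 at depth 1
Visible at query point: a=55 c=55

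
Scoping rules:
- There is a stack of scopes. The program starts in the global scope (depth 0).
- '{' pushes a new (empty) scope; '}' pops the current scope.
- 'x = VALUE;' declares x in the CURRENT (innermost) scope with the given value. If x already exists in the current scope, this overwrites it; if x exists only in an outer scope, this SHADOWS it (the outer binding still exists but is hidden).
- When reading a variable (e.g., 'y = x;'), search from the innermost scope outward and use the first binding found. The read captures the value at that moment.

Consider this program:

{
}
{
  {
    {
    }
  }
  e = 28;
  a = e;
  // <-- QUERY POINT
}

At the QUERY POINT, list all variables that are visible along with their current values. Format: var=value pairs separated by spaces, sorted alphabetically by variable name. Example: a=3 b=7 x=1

Step 1: enter scope (depth=1)
Step 2: exit scope (depth=0)
Step 3: enter scope (depth=1)
Step 4: enter scope (depth=2)
Step 5: enter scope (depth=3)
Step 6: exit scope (depth=2)
Step 7: exit scope (depth=1)
Step 8: declare e=28 at depth 1
Step 9: declare a=(read e)=28 at depth 1
Visible at query point: a=28 e=28

Answer: a=28 e=28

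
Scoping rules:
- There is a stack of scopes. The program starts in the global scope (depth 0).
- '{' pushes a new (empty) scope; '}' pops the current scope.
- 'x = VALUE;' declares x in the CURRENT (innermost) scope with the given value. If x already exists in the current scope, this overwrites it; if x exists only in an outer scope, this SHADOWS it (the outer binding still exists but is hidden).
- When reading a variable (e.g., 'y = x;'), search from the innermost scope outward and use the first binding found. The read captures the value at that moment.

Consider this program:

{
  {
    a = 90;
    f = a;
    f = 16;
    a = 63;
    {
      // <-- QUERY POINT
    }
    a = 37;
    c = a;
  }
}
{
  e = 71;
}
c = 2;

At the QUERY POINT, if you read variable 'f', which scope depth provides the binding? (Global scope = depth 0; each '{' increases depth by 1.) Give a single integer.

Answer: 2

Derivation:
Step 1: enter scope (depth=1)
Step 2: enter scope (depth=2)
Step 3: declare a=90 at depth 2
Step 4: declare f=(read a)=90 at depth 2
Step 5: declare f=16 at depth 2
Step 6: declare a=63 at depth 2
Step 7: enter scope (depth=3)
Visible at query point: a=63 f=16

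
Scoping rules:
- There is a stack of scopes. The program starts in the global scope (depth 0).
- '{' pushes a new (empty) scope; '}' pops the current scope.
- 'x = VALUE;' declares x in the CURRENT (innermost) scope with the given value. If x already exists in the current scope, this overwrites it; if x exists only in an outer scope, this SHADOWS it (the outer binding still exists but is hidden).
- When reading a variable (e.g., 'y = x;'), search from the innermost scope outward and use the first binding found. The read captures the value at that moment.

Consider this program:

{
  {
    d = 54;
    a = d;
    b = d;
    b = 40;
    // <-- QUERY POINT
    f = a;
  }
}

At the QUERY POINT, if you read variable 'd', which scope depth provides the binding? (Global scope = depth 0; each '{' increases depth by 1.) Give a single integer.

Step 1: enter scope (depth=1)
Step 2: enter scope (depth=2)
Step 3: declare d=54 at depth 2
Step 4: declare a=(read d)=54 at depth 2
Step 5: declare b=(read d)=54 at depth 2
Step 6: declare b=40 at depth 2
Visible at query point: a=54 b=40 d=54

Answer: 2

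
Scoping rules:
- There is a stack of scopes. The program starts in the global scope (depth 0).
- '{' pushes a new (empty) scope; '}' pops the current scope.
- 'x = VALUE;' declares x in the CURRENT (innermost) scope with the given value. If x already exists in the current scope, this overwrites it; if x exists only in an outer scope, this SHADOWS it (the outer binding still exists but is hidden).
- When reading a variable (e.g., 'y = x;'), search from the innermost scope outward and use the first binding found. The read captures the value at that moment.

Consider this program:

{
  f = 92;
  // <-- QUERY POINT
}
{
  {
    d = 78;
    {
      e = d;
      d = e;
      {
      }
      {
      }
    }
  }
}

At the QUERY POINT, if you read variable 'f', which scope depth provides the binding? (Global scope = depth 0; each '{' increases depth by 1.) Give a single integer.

Answer: 1

Derivation:
Step 1: enter scope (depth=1)
Step 2: declare f=92 at depth 1
Visible at query point: f=92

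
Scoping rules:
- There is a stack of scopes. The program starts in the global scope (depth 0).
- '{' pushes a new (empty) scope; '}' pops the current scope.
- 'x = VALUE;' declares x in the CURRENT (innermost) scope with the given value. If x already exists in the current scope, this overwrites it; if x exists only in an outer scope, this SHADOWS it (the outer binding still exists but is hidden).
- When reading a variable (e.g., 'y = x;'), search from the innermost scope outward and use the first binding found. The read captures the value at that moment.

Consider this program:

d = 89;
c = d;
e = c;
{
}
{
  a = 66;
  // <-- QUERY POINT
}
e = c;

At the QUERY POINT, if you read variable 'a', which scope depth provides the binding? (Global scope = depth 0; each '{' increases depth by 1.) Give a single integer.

Step 1: declare d=89 at depth 0
Step 2: declare c=(read d)=89 at depth 0
Step 3: declare e=(read c)=89 at depth 0
Step 4: enter scope (depth=1)
Step 5: exit scope (depth=0)
Step 6: enter scope (depth=1)
Step 7: declare a=66 at depth 1
Visible at query point: a=66 c=89 d=89 e=89

Answer: 1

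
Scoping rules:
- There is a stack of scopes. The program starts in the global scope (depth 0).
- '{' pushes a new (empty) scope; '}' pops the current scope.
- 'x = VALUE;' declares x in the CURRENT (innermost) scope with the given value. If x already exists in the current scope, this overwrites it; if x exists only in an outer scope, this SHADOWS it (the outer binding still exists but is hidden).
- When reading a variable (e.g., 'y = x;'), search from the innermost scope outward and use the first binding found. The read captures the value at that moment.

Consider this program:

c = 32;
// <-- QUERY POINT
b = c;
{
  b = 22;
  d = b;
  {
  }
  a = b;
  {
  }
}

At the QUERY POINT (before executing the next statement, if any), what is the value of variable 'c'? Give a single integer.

Answer: 32

Derivation:
Step 1: declare c=32 at depth 0
Visible at query point: c=32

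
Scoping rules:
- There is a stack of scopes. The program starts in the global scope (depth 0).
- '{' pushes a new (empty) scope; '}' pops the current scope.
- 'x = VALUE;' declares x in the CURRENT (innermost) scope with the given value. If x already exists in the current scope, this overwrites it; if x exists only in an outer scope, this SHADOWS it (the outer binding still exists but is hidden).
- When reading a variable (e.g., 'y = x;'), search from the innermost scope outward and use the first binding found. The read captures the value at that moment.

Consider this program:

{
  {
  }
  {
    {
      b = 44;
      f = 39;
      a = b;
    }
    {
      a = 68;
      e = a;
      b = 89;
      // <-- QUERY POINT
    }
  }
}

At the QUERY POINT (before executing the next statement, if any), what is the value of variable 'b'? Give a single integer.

Step 1: enter scope (depth=1)
Step 2: enter scope (depth=2)
Step 3: exit scope (depth=1)
Step 4: enter scope (depth=2)
Step 5: enter scope (depth=3)
Step 6: declare b=44 at depth 3
Step 7: declare f=39 at depth 3
Step 8: declare a=(read b)=44 at depth 3
Step 9: exit scope (depth=2)
Step 10: enter scope (depth=3)
Step 11: declare a=68 at depth 3
Step 12: declare e=(read a)=68 at depth 3
Step 13: declare b=89 at depth 3
Visible at query point: a=68 b=89 e=68

Answer: 89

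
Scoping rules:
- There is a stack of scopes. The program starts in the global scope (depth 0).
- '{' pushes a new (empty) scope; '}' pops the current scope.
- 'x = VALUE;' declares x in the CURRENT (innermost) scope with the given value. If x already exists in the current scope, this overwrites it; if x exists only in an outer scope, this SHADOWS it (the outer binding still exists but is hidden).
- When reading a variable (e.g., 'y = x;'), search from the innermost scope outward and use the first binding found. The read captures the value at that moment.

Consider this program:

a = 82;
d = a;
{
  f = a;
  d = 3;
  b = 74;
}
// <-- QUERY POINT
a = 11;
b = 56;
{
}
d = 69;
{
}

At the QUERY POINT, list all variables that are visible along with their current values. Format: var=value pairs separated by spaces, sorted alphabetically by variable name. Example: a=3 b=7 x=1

Step 1: declare a=82 at depth 0
Step 2: declare d=(read a)=82 at depth 0
Step 3: enter scope (depth=1)
Step 4: declare f=(read a)=82 at depth 1
Step 5: declare d=3 at depth 1
Step 6: declare b=74 at depth 1
Step 7: exit scope (depth=0)
Visible at query point: a=82 d=82

Answer: a=82 d=82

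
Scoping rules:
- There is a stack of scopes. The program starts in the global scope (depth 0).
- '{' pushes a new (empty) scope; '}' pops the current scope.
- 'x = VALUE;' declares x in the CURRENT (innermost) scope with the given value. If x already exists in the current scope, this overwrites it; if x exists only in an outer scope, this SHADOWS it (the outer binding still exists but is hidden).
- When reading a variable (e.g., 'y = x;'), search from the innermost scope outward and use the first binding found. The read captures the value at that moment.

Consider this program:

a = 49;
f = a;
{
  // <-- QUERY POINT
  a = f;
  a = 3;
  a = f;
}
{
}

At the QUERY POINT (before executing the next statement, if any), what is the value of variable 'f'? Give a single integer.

Answer: 49

Derivation:
Step 1: declare a=49 at depth 0
Step 2: declare f=(read a)=49 at depth 0
Step 3: enter scope (depth=1)
Visible at query point: a=49 f=49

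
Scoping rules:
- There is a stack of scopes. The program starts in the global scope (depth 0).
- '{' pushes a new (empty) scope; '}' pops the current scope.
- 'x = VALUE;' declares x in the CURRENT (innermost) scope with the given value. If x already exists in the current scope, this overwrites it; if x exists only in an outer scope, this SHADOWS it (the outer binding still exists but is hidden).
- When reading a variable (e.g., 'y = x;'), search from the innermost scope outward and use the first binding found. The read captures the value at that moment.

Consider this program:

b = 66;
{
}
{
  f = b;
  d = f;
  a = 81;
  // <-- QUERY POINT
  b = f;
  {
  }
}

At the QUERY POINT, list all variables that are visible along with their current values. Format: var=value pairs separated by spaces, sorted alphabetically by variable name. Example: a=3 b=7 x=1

Answer: a=81 b=66 d=66 f=66

Derivation:
Step 1: declare b=66 at depth 0
Step 2: enter scope (depth=1)
Step 3: exit scope (depth=0)
Step 4: enter scope (depth=1)
Step 5: declare f=(read b)=66 at depth 1
Step 6: declare d=(read f)=66 at depth 1
Step 7: declare a=81 at depth 1
Visible at query point: a=81 b=66 d=66 f=66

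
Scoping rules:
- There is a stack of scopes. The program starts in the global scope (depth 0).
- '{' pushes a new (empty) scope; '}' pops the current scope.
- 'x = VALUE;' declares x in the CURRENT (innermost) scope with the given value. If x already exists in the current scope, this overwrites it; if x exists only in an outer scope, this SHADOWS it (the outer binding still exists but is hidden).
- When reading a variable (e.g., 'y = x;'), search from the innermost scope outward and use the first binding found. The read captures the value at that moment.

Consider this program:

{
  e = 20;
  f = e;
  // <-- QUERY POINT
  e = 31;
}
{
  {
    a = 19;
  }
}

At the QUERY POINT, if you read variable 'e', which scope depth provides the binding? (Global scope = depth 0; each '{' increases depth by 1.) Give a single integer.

Answer: 1

Derivation:
Step 1: enter scope (depth=1)
Step 2: declare e=20 at depth 1
Step 3: declare f=(read e)=20 at depth 1
Visible at query point: e=20 f=20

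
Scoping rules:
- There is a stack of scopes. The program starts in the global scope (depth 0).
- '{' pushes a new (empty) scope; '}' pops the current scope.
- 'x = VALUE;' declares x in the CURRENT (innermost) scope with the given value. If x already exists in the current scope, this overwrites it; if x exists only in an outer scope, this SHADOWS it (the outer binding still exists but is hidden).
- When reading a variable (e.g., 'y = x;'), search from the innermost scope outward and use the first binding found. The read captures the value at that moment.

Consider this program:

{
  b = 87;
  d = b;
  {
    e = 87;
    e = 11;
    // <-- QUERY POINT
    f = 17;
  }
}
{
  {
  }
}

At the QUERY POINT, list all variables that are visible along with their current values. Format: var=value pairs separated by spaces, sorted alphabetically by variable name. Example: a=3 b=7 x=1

Answer: b=87 d=87 e=11

Derivation:
Step 1: enter scope (depth=1)
Step 2: declare b=87 at depth 1
Step 3: declare d=(read b)=87 at depth 1
Step 4: enter scope (depth=2)
Step 5: declare e=87 at depth 2
Step 6: declare e=11 at depth 2
Visible at query point: b=87 d=87 e=11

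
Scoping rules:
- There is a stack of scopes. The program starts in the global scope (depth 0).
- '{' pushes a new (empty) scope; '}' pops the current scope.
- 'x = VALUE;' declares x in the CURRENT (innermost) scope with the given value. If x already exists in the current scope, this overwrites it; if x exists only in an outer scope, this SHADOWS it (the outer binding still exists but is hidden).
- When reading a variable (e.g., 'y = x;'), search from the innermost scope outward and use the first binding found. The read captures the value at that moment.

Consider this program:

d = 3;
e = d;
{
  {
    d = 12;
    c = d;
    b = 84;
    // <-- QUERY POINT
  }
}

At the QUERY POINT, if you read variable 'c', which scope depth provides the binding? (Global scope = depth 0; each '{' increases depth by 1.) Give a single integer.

Answer: 2

Derivation:
Step 1: declare d=3 at depth 0
Step 2: declare e=(read d)=3 at depth 0
Step 3: enter scope (depth=1)
Step 4: enter scope (depth=2)
Step 5: declare d=12 at depth 2
Step 6: declare c=(read d)=12 at depth 2
Step 7: declare b=84 at depth 2
Visible at query point: b=84 c=12 d=12 e=3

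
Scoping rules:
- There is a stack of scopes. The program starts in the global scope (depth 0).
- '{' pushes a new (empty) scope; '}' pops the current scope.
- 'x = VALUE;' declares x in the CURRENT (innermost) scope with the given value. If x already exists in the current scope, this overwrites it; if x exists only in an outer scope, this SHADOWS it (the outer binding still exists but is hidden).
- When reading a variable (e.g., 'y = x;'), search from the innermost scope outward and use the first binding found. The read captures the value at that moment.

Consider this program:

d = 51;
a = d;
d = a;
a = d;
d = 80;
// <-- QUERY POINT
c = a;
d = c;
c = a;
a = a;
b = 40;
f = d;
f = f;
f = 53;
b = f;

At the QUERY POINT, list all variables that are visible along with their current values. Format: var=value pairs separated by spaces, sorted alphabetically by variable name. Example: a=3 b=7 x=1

Answer: a=51 d=80

Derivation:
Step 1: declare d=51 at depth 0
Step 2: declare a=(read d)=51 at depth 0
Step 3: declare d=(read a)=51 at depth 0
Step 4: declare a=(read d)=51 at depth 0
Step 5: declare d=80 at depth 0
Visible at query point: a=51 d=80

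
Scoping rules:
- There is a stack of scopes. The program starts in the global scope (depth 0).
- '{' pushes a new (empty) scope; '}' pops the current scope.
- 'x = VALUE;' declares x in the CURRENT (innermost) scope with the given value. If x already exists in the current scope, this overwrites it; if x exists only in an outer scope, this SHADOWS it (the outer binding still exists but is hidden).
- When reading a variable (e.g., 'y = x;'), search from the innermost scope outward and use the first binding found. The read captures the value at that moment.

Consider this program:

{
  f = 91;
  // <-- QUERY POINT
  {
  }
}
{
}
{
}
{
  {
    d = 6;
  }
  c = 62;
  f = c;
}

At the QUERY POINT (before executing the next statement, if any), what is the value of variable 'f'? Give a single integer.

Step 1: enter scope (depth=1)
Step 2: declare f=91 at depth 1
Visible at query point: f=91

Answer: 91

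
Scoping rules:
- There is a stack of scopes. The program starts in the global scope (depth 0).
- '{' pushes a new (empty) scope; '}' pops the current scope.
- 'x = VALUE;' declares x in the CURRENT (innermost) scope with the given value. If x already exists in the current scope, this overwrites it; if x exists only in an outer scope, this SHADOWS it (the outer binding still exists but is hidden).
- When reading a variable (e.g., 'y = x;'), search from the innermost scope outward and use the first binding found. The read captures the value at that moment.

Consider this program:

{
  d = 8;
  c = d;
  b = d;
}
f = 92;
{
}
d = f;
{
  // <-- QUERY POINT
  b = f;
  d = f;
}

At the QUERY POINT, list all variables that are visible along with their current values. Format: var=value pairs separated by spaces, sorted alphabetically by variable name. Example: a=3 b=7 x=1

Step 1: enter scope (depth=1)
Step 2: declare d=8 at depth 1
Step 3: declare c=(read d)=8 at depth 1
Step 4: declare b=(read d)=8 at depth 1
Step 5: exit scope (depth=0)
Step 6: declare f=92 at depth 0
Step 7: enter scope (depth=1)
Step 8: exit scope (depth=0)
Step 9: declare d=(read f)=92 at depth 0
Step 10: enter scope (depth=1)
Visible at query point: d=92 f=92

Answer: d=92 f=92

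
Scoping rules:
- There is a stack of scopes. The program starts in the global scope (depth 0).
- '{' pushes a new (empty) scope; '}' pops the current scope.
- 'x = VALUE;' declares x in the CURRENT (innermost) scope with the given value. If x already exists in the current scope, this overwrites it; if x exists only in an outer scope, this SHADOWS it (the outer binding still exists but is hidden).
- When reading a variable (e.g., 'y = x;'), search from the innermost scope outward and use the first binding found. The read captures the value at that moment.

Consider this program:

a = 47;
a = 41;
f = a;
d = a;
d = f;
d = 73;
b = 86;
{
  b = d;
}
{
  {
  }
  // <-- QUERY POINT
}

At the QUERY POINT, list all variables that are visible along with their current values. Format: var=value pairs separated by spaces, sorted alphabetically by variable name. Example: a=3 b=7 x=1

Answer: a=41 b=86 d=73 f=41

Derivation:
Step 1: declare a=47 at depth 0
Step 2: declare a=41 at depth 0
Step 3: declare f=(read a)=41 at depth 0
Step 4: declare d=(read a)=41 at depth 0
Step 5: declare d=(read f)=41 at depth 0
Step 6: declare d=73 at depth 0
Step 7: declare b=86 at depth 0
Step 8: enter scope (depth=1)
Step 9: declare b=(read d)=73 at depth 1
Step 10: exit scope (depth=0)
Step 11: enter scope (depth=1)
Step 12: enter scope (depth=2)
Step 13: exit scope (depth=1)
Visible at query point: a=41 b=86 d=73 f=41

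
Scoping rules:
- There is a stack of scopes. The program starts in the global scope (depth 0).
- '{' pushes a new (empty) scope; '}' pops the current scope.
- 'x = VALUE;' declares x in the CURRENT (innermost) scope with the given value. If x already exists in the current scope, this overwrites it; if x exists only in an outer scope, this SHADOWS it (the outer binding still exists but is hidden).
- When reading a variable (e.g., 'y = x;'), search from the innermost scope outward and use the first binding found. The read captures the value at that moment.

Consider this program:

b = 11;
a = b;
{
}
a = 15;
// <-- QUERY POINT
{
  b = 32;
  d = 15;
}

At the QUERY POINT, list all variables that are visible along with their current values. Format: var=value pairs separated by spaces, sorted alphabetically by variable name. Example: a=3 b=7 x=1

Answer: a=15 b=11

Derivation:
Step 1: declare b=11 at depth 0
Step 2: declare a=(read b)=11 at depth 0
Step 3: enter scope (depth=1)
Step 4: exit scope (depth=0)
Step 5: declare a=15 at depth 0
Visible at query point: a=15 b=11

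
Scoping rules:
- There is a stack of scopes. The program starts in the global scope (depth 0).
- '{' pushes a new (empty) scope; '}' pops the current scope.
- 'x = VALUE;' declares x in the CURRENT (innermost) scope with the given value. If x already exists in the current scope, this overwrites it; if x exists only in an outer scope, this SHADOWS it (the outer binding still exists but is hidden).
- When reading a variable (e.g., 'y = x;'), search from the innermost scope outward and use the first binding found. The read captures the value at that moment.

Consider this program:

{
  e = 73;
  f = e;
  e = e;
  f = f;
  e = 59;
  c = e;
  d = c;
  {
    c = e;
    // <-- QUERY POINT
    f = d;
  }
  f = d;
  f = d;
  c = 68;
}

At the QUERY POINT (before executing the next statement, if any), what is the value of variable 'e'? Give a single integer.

Step 1: enter scope (depth=1)
Step 2: declare e=73 at depth 1
Step 3: declare f=(read e)=73 at depth 1
Step 4: declare e=(read e)=73 at depth 1
Step 5: declare f=(read f)=73 at depth 1
Step 6: declare e=59 at depth 1
Step 7: declare c=(read e)=59 at depth 1
Step 8: declare d=(read c)=59 at depth 1
Step 9: enter scope (depth=2)
Step 10: declare c=(read e)=59 at depth 2
Visible at query point: c=59 d=59 e=59 f=73

Answer: 59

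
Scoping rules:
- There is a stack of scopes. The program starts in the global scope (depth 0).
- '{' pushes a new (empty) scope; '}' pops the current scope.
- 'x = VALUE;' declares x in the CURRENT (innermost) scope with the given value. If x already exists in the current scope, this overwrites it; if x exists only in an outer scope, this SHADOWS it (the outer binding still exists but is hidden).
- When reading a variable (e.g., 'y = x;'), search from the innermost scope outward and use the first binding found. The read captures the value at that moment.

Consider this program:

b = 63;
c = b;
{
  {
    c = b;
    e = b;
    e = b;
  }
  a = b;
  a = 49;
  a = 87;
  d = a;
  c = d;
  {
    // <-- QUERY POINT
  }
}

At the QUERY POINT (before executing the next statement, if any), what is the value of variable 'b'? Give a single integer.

Step 1: declare b=63 at depth 0
Step 2: declare c=(read b)=63 at depth 0
Step 3: enter scope (depth=1)
Step 4: enter scope (depth=2)
Step 5: declare c=(read b)=63 at depth 2
Step 6: declare e=(read b)=63 at depth 2
Step 7: declare e=(read b)=63 at depth 2
Step 8: exit scope (depth=1)
Step 9: declare a=(read b)=63 at depth 1
Step 10: declare a=49 at depth 1
Step 11: declare a=87 at depth 1
Step 12: declare d=(read a)=87 at depth 1
Step 13: declare c=(read d)=87 at depth 1
Step 14: enter scope (depth=2)
Visible at query point: a=87 b=63 c=87 d=87

Answer: 63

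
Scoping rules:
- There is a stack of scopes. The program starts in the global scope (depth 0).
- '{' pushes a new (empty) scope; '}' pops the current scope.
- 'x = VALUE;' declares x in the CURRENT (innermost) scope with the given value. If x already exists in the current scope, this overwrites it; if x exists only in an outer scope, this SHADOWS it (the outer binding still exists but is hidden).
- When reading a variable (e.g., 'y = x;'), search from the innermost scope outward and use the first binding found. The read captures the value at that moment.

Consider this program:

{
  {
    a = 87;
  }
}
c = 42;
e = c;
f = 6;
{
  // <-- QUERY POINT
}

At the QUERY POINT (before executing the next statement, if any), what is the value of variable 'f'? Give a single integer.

Answer: 6

Derivation:
Step 1: enter scope (depth=1)
Step 2: enter scope (depth=2)
Step 3: declare a=87 at depth 2
Step 4: exit scope (depth=1)
Step 5: exit scope (depth=0)
Step 6: declare c=42 at depth 0
Step 7: declare e=(read c)=42 at depth 0
Step 8: declare f=6 at depth 0
Step 9: enter scope (depth=1)
Visible at query point: c=42 e=42 f=6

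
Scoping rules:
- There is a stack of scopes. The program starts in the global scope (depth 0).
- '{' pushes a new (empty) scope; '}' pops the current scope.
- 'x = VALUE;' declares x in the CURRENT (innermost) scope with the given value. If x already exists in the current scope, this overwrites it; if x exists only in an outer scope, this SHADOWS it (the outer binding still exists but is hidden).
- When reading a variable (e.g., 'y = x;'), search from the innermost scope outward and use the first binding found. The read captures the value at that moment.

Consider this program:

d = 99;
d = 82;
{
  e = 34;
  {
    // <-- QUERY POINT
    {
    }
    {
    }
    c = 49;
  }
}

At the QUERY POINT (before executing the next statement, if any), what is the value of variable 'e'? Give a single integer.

Step 1: declare d=99 at depth 0
Step 2: declare d=82 at depth 0
Step 3: enter scope (depth=1)
Step 4: declare e=34 at depth 1
Step 5: enter scope (depth=2)
Visible at query point: d=82 e=34

Answer: 34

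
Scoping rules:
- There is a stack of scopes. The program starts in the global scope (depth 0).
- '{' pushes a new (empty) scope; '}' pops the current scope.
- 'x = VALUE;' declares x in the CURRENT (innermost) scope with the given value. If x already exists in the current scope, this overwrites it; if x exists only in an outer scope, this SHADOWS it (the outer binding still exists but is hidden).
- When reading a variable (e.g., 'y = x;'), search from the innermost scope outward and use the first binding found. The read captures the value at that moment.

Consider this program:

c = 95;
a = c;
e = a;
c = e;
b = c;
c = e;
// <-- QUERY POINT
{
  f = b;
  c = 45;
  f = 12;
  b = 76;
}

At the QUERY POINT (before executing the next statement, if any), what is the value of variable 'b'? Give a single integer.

Answer: 95

Derivation:
Step 1: declare c=95 at depth 0
Step 2: declare a=(read c)=95 at depth 0
Step 3: declare e=(read a)=95 at depth 0
Step 4: declare c=(read e)=95 at depth 0
Step 5: declare b=(read c)=95 at depth 0
Step 6: declare c=(read e)=95 at depth 0
Visible at query point: a=95 b=95 c=95 e=95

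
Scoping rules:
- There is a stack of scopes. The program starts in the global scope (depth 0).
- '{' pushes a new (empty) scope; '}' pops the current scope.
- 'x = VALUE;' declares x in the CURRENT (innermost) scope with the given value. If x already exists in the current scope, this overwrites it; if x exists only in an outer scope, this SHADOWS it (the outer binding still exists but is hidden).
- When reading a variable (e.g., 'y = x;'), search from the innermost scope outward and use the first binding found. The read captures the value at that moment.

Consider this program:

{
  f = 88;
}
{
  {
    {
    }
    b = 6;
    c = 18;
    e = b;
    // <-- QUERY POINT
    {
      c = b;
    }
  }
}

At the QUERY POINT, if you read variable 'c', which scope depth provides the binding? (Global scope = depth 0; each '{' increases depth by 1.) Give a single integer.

Step 1: enter scope (depth=1)
Step 2: declare f=88 at depth 1
Step 3: exit scope (depth=0)
Step 4: enter scope (depth=1)
Step 5: enter scope (depth=2)
Step 6: enter scope (depth=3)
Step 7: exit scope (depth=2)
Step 8: declare b=6 at depth 2
Step 9: declare c=18 at depth 2
Step 10: declare e=(read b)=6 at depth 2
Visible at query point: b=6 c=18 e=6

Answer: 2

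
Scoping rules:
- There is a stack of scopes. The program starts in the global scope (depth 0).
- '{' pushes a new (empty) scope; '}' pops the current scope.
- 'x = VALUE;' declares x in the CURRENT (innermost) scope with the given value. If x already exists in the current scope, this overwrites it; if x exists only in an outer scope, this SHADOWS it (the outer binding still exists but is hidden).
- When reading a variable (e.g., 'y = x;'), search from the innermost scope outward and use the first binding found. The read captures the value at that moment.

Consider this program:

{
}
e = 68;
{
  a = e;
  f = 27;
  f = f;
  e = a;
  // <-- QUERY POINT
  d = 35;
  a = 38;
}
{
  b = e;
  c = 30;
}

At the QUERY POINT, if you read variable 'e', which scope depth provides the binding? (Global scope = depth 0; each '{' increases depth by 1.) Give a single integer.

Answer: 1

Derivation:
Step 1: enter scope (depth=1)
Step 2: exit scope (depth=0)
Step 3: declare e=68 at depth 0
Step 4: enter scope (depth=1)
Step 5: declare a=(read e)=68 at depth 1
Step 6: declare f=27 at depth 1
Step 7: declare f=(read f)=27 at depth 1
Step 8: declare e=(read a)=68 at depth 1
Visible at query point: a=68 e=68 f=27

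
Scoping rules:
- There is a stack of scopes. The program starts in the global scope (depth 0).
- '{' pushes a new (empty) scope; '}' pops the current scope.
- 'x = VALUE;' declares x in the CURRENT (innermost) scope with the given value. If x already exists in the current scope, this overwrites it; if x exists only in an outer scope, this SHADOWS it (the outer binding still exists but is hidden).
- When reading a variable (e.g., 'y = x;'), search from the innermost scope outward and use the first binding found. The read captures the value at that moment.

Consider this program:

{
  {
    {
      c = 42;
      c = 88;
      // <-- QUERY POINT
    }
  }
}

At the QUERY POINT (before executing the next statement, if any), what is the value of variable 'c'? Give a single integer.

Step 1: enter scope (depth=1)
Step 2: enter scope (depth=2)
Step 3: enter scope (depth=3)
Step 4: declare c=42 at depth 3
Step 5: declare c=88 at depth 3
Visible at query point: c=88

Answer: 88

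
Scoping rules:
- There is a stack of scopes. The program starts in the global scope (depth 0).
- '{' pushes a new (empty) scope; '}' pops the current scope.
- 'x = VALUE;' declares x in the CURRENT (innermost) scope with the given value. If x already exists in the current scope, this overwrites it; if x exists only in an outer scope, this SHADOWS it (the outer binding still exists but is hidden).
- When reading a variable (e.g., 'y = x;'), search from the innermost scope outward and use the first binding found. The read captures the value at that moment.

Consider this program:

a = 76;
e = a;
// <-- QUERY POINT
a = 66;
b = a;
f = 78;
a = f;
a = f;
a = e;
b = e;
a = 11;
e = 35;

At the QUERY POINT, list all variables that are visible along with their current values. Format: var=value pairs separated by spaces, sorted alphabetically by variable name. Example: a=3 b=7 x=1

Answer: a=76 e=76

Derivation:
Step 1: declare a=76 at depth 0
Step 2: declare e=(read a)=76 at depth 0
Visible at query point: a=76 e=76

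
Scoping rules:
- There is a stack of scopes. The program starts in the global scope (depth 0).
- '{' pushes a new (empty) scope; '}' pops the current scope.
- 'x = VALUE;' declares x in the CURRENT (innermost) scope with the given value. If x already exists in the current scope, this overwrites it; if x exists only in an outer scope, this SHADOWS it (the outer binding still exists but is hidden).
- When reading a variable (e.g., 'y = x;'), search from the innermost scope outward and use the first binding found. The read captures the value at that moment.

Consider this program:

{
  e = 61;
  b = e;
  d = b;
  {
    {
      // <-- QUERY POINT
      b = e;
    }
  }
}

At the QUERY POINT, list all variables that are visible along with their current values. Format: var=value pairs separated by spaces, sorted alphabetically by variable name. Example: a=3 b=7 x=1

Step 1: enter scope (depth=1)
Step 2: declare e=61 at depth 1
Step 3: declare b=(read e)=61 at depth 1
Step 4: declare d=(read b)=61 at depth 1
Step 5: enter scope (depth=2)
Step 6: enter scope (depth=3)
Visible at query point: b=61 d=61 e=61

Answer: b=61 d=61 e=61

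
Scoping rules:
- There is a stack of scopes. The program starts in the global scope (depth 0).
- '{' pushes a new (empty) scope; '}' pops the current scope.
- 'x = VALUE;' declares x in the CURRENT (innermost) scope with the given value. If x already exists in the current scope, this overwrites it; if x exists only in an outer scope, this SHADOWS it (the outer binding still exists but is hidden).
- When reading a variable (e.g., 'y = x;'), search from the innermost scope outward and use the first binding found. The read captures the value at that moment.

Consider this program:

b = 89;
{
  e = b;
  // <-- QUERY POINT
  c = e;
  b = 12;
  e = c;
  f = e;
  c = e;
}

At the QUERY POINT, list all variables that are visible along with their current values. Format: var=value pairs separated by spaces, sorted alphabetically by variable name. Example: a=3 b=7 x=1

Answer: b=89 e=89

Derivation:
Step 1: declare b=89 at depth 0
Step 2: enter scope (depth=1)
Step 3: declare e=(read b)=89 at depth 1
Visible at query point: b=89 e=89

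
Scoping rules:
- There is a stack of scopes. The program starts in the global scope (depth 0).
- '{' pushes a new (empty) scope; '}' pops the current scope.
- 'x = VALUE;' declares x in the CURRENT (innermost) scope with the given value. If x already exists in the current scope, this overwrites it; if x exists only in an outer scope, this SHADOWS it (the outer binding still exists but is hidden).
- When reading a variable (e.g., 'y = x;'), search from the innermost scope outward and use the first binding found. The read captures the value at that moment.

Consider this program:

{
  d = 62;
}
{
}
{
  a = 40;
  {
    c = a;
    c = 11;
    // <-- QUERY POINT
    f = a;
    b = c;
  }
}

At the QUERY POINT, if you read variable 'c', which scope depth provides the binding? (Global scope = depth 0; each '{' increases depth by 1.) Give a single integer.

Answer: 2

Derivation:
Step 1: enter scope (depth=1)
Step 2: declare d=62 at depth 1
Step 3: exit scope (depth=0)
Step 4: enter scope (depth=1)
Step 5: exit scope (depth=0)
Step 6: enter scope (depth=1)
Step 7: declare a=40 at depth 1
Step 8: enter scope (depth=2)
Step 9: declare c=(read a)=40 at depth 2
Step 10: declare c=11 at depth 2
Visible at query point: a=40 c=11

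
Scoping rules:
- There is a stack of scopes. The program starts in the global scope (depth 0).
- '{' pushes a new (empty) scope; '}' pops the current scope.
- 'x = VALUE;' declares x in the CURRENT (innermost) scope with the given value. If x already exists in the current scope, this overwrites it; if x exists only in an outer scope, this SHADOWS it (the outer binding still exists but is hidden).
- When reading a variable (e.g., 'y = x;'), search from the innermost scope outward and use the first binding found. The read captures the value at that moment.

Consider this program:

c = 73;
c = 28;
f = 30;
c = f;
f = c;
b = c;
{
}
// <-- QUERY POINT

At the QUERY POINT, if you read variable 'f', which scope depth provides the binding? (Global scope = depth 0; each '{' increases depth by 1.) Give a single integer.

Answer: 0

Derivation:
Step 1: declare c=73 at depth 0
Step 2: declare c=28 at depth 0
Step 3: declare f=30 at depth 0
Step 4: declare c=(read f)=30 at depth 0
Step 5: declare f=(read c)=30 at depth 0
Step 6: declare b=(read c)=30 at depth 0
Step 7: enter scope (depth=1)
Step 8: exit scope (depth=0)
Visible at query point: b=30 c=30 f=30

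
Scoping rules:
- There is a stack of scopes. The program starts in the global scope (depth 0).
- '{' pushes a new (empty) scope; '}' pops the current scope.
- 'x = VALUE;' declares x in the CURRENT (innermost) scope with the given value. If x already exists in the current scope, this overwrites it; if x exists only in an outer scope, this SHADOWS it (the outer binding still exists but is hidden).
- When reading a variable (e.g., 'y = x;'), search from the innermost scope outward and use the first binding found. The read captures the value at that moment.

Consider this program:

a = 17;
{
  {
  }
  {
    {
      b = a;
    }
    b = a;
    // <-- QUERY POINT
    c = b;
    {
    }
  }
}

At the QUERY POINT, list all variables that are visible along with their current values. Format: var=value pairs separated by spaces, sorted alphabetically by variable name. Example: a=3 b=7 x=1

Step 1: declare a=17 at depth 0
Step 2: enter scope (depth=1)
Step 3: enter scope (depth=2)
Step 4: exit scope (depth=1)
Step 5: enter scope (depth=2)
Step 6: enter scope (depth=3)
Step 7: declare b=(read a)=17 at depth 3
Step 8: exit scope (depth=2)
Step 9: declare b=(read a)=17 at depth 2
Visible at query point: a=17 b=17

Answer: a=17 b=17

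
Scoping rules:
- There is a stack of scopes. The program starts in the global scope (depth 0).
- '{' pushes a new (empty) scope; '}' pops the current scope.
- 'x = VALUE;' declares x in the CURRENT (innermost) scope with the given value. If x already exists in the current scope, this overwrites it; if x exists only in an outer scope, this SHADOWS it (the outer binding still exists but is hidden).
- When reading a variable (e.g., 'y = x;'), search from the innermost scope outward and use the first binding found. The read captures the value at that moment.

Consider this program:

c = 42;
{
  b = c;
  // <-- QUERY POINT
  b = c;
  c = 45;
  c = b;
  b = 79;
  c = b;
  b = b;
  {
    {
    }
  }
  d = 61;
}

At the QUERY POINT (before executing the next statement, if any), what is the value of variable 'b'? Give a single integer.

Step 1: declare c=42 at depth 0
Step 2: enter scope (depth=1)
Step 3: declare b=(read c)=42 at depth 1
Visible at query point: b=42 c=42

Answer: 42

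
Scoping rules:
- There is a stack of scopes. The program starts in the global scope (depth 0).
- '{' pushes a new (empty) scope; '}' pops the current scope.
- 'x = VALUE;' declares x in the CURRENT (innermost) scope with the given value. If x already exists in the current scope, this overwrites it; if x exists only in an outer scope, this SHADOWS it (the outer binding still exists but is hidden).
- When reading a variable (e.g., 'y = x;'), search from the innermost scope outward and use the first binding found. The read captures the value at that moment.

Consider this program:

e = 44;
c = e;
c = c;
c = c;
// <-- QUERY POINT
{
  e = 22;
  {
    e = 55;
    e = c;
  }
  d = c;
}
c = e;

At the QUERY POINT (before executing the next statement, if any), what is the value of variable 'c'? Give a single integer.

Answer: 44

Derivation:
Step 1: declare e=44 at depth 0
Step 2: declare c=(read e)=44 at depth 0
Step 3: declare c=(read c)=44 at depth 0
Step 4: declare c=(read c)=44 at depth 0
Visible at query point: c=44 e=44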